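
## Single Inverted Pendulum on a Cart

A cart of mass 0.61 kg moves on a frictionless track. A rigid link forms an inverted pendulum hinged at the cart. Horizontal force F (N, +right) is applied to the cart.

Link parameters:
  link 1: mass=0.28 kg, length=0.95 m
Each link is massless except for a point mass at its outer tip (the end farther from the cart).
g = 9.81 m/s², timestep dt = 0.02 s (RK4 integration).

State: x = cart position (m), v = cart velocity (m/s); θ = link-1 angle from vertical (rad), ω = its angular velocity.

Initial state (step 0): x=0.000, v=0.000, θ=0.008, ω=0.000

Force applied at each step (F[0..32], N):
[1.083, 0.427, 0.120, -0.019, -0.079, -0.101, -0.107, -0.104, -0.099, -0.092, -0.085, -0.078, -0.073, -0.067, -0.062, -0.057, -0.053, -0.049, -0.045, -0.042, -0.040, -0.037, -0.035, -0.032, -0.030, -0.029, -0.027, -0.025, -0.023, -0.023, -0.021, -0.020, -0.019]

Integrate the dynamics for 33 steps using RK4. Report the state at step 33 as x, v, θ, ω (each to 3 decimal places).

Answer: x=0.013, v=0.001, θ=-0.002, ω=0.002

Derivation:
apply F[0]=+1.083 → step 1: x=0.000, v=0.035, θ=0.008, ω=-0.035
apply F[1]=+0.427 → step 2: x=0.001, v=0.048, θ=0.007, ω=-0.048
apply F[2]=+0.120 → step 3: x=0.002, v=0.052, θ=0.006, ω=-0.050
apply F[3]=-0.019 → step 4: x=0.003, v=0.050, θ=0.005, ω=-0.048
apply F[4]=-0.079 → step 5: x=0.004, v=0.047, θ=0.004, ω=-0.043
apply F[5]=-0.101 → step 6: x=0.005, v=0.044, θ=0.003, ω=-0.039
apply F[6]=-0.107 → step 7: x=0.006, v=0.040, θ=0.002, ω=-0.034
apply F[7]=-0.104 → step 8: x=0.007, v=0.036, θ=0.002, ω=-0.030
apply F[8]=-0.099 → step 9: x=0.007, v=0.033, θ=0.001, ω=-0.026
apply F[9]=-0.092 → step 10: x=0.008, v=0.030, θ=0.001, ω=-0.023
apply F[10]=-0.085 → step 11: x=0.009, v=0.027, θ=0.000, ω=-0.020
apply F[11]=-0.078 → step 12: x=0.009, v=0.025, θ=-0.000, ω=-0.017
apply F[12]=-0.073 → step 13: x=0.010, v=0.022, θ=-0.000, ω=-0.015
apply F[13]=-0.067 → step 14: x=0.010, v=0.020, θ=-0.001, ω=-0.012
apply F[14]=-0.062 → step 15: x=0.010, v=0.018, θ=-0.001, ω=-0.011
apply F[15]=-0.057 → step 16: x=0.011, v=0.016, θ=-0.001, ω=-0.009
apply F[16]=-0.053 → step 17: x=0.011, v=0.015, θ=-0.001, ω=-0.007
apply F[17]=-0.049 → step 18: x=0.011, v=0.013, θ=-0.001, ω=-0.006
apply F[18]=-0.045 → step 19: x=0.012, v=0.012, θ=-0.001, ω=-0.005
apply F[19]=-0.042 → step 20: x=0.012, v=0.011, θ=-0.002, ω=-0.004
apply F[20]=-0.040 → step 21: x=0.012, v=0.009, θ=-0.002, ω=-0.003
apply F[21]=-0.037 → step 22: x=0.012, v=0.008, θ=-0.002, ω=-0.002
apply F[22]=-0.035 → step 23: x=0.012, v=0.007, θ=-0.002, ω=-0.002
apply F[23]=-0.032 → step 24: x=0.012, v=0.006, θ=-0.002, ω=-0.001
apply F[24]=-0.030 → step 25: x=0.013, v=0.006, θ=-0.002, ω=-0.001
apply F[25]=-0.029 → step 26: x=0.013, v=0.005, θ=-0.002, ω=-0.000
apply F[26]=-0.027 → step 27: x=0.013, v=0.004, θ=-0.002, ω=0.000
apply F[27]=-0.025 → step 28: x=0.013, v=0.003, θ=-0.002, ω=0.001
apply F[28]=-0.023 → step 29: x=0.013, v=0.003, θ=-0.002, ω=0.001
apply F[29]=-0.023 → step 30: x=0.013, v=0.002, θ=-0.002, ω=0.001
apply F[30]=-0.021 → step 31: x=0.013, v=0.002, θ=-0.002, ω=0.001
apply F[31]=-0.020 → step 32: x=0.013, v=0.001, θ=-0.002, ω=0.002
apply F[32]=-0.019 → step 33: x=0.013, v=0.001, θ=-0.002, ω=0.002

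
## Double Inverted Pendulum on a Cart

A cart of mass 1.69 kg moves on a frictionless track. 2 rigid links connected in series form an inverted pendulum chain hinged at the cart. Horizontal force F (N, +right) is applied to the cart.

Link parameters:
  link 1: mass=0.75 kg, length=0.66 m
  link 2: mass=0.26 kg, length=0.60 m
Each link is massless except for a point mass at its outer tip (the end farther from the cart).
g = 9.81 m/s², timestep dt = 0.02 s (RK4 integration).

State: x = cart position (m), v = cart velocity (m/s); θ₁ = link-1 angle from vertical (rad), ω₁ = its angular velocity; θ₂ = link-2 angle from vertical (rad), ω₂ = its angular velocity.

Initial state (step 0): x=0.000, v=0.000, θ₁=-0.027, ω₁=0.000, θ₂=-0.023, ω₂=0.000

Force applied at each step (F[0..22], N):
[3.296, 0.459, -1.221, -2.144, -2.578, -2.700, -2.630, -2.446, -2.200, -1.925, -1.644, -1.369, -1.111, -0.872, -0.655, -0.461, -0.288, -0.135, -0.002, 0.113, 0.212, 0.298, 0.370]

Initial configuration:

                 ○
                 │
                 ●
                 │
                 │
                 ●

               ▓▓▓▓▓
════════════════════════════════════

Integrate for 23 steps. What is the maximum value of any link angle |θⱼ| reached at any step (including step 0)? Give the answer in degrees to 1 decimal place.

apply F[0]=+3.296 → step 1: x=0.000, v=0.042, θ₁=-0.028, ω₁=-0.072, θ₂=-0.023, ω₂=0.002
apply F[1]=+0.459 → step 2: x=0.001, v=0.051, θ₁=-0.029, ω₁=-0.095, θ₂=-0.023, ω₂=0.004
apply F[2]=-1.221 → step 3: x=0.002, v=0.040, θ₁=-0.031, ω₁=-0.088, θ₂=-0.023, ω₂=0.008
apply F[3]=-2.144 → step 4: x=0.003, v=0.018, θ₁=-0.033, ω₁=-0.066, θ₂=-0.023, ω₂=0.012
apply F[4]=-2.578 → step 5: x=0.003, v=-0.008, θ₁=-0.034, ω₁=-0.037, θ₂=-0.022, ω₂=0.016
apply F[5]=-2.700 → step 6: x=0.003, v=-0.036, θ₁=-0.034, ω₁=-0.006, θ₂=-0.022, ω₂=0.022
apply F[6]=-2.630 → step 7: x=0.002, v=-0.063, θ₁=-0.034, ω₁=0.024, θ₂=-0.021, ω₂=0.027
apply F[7]=-2.446 → step 8: x=0.000, v=-0.088, θ₁=-0.033, ω₁=0.051, θ₂=-0.021, ω₂=0.033
apply F[8]=-2.200 → step 9: x=-0.002, v=-0.110, θ₁=-0.032, ω₁=0.073, θ₂=-0.020, ω₂=0.038
apply F[9]=-1.925 → step 10: x=-0.004, v=-0.129, θ₁=-0.030, ω₁=0.092, θ₂=-0.019, ω₂=0.043
apply F[10]=-1.644 → step 11: x=-0.007, v=-0.145, θ₁=-0.028, ω₁=0.106, θ₂=-0.018, ω₂=0.048
apply F[11]=-1.369 → step 12: x=-0.010, v=-0.158, θ₁=-0.026, ω₁=0.117, θ₂=-0.017, ω₂=0.052
apply F[12]=-1.111 → step 13: x=-0.013, v=-0.169, θ₁=-0.024, ω₁=0.124, θ₂=-0.016, ω₂=0.056
apply F[13]=-0.872 → step 14: x=-0.017, v=-0.176, θ₁=-0.021, ω₁=0.128, θ₂=-0.015, ω₂=0.059
apply F[14]=-0.655 → step 15: x=-0.020, v=-0.182, θ₁=-0.019, ω₁=0.130, θ₂=-0.014, ω₂=0.061
apply F[15]=-0.461 → step 16: x=-0.024, v=-0.185, θ₁=-0.016, ω₁=0.129, θ₂=-0.013, ω₂=0.063
apply F[16]=-0.288 → step 17: x=-0.028, v=-0.187, θ₁=-0.014, ω₁=0.127, θ₂=-0.012, ω₂=0.064
apply F[17]=-0.135 → step 18: x=-0.032, v=-0.187, θ₁=-0.011, ω₁=0.124, θ₂=-0.010, ω₂=0.064
apply F[18]=-0.002 → step 19: x=-0.035, v=-0.186, θ₁=-0.009, ω₁=0.119, θ₂=-0.009, ω₂=0.065
apply F[19]=+0.113 → step 20: x=-0.039, v=-0.184, θ₁=-0.006, ω₁=0.114, θ₂=-0.008, ω₂=0.064
apply F[20]=+0.212 → step 21: x=-0.043, v=-0.181, θ₁=-0.004, ω₁=0.108, θ₂=-0.006, ω₂=0.063
apply F[21]=+0.298 → step 22: x=-0.046, v=-0.177, θ₁=-0.002, ω₁=0.101, θ₂=-0.005, ω₂=0.062
apply F[22]=+0.370 → step 23: x=-0.050, v=-0.172, θ₁=-0.000, ω₁=0.094, θ₂=-0.004, ω₂=0.061
Max |angle| over trajectory = 0.034 rad = 2.0°.

Answer: 2.0°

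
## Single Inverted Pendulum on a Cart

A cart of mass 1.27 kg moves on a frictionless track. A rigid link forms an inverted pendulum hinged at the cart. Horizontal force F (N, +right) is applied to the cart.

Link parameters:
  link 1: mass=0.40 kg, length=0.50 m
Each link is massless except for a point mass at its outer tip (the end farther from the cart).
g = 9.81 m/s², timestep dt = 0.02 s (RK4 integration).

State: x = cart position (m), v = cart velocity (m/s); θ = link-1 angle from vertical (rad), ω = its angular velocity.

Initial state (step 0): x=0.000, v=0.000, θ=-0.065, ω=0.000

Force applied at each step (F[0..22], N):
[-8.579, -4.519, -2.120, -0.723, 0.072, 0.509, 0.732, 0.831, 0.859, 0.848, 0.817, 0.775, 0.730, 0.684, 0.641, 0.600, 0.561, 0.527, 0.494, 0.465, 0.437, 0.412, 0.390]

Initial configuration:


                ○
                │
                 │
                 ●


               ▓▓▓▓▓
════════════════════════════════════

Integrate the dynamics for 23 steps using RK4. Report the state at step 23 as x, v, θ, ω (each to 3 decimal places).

Answer: x=-0.065, v=-0.056, θ=0.014, ω=0.010

Derivation:
apply F[0]=-8.579 → step 1: x=-0.001, v=-0.131, θ=-0.063, ω=0.236
apply F[1]=-4.519 → step 2: x=-0.005, v=-0.198, θ=-0.057, ω=0.347
apply F[2]=-2.120 → step 3: x=-0.009, v=-0.228, θ=-0.049, ω=0.387
apply F[3]=-0.723 → step 4: x=-0.014, v=-0.237, θ=-0.042, ω=0.386
apply F[4]=+0.072 → step 5: x=-0.018, v=-0.234, θ=-0.034, ω=0.364
apply F[5]=+0.509 → step 6: x=-0.023, v=-0.224, θ=-0.027, ω=0.332
apply F[6]=+0.732 → step 7: x=-0.027, v=-0.211, θ=-0.021, ω=0.297
apply F[7]=+0.831 → step 8: x=-0.031, v=-0.197, θ=-0.015, ω=0.261
apply F[8]=+0.859 → step 9: x=-0.035, v=-0.182, θ=-0.011, ω=0.227
apply F[9]=+0.848 → step 10: x=-0.039, v=-0.168, θ=-0.006, ω=0.196
apply F[10]=+0.817 → step 11: x=-0.042, v=-0.155, θ=-0.003, ω=0.168
apply F[11]=+0.775 → step 12: x=-0.045, v=-0.143, θ=0.000, ω=0.143
apply F[12]=+0.730 → step 13: x=-0.047, v=-0.132, θ=0.003, ω=0.121
apply F[13]=+0.684 → step 14: x=-0.050, v=-0.121, θ=0.005, ω=0.102
apply F[14]=+0.641 → step 15: x=-0.052, v=-0.111, θ=0.007, ω=0.085
apply F[15]=+0.600 → step 16: x=-0.054, v=-0.102, θ=0.009, ω=0.070
apply F[16]=+0.561 → step 17: x=-0.056, v=-0.094, θ=0.010, ω=0.057
apply F[17]=+0.527 → step 18: x=-0.058, v=-0.086, θ=0.011, ω=0.046
apply F[18]=+0.494 → step 19: x=-0.060, v=-0.079, θ=0.012, ω=0.037
apply F[19]=+0.465 → step 20: x=-0.061, v=-0.073, θ=0.012, ω=0.028
apply F[20]=+0.437 → step 21: x=-0.063, v=-0.067, θ=0.013, ω=0.021
apply F[21]=+0.412 → step 22: x=-0.064, v=-0.061, θ=0.013, ω=0.015
apply F[22]=+0.390 → step 23: x=-0.065, v=-0.056, θ=0.014, ω=0.010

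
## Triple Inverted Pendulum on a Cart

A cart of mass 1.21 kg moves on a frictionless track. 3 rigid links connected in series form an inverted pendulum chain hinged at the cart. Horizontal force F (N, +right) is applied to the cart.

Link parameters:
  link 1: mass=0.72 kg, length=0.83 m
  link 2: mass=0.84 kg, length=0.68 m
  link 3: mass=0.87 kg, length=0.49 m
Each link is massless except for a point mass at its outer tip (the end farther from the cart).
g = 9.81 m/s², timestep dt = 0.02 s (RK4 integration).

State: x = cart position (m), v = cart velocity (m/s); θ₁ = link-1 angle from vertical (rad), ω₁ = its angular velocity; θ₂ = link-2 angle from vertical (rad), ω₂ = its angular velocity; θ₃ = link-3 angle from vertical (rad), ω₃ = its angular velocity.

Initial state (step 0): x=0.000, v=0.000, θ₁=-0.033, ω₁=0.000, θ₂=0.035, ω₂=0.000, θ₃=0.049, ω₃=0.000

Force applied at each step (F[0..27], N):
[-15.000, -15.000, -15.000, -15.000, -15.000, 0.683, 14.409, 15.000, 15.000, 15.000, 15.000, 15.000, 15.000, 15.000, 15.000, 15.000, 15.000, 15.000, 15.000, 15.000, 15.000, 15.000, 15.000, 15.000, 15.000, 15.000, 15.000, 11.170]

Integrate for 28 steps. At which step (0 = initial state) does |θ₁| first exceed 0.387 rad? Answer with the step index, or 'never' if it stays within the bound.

apply F[0]=-15.000 → step 1: x=-0.002, v=-0.235, θ₁=-0.031, ω₁=0.237, θ₂=0.036, ω₂=0.063, θ₃=0.049, ω₃=0.012
apply F[1]=-15.000 → step 2: x=-0.009, v=-0.472, θ₁=-0.023, ω₁=0.479, θ₂=0.037, ω₂=0.122, θ₃=0.049, ω₃=0.022
apply F[2]=-15.000 → step 3: x=-0.021, v=-0.713, θ₁=-0.011, ω₁=0.734, θ₂=0.040, ω₂=0.173, θ₃=0.050, ω₃=0.031
apply F[3]=-15.000 → step 4: x=-0.038, v=-0.960, θ₁=0.006, ω₁=1.007, θ₂=0.044, ω₂=0.212, θ₃=0.051, ω₃=0.037
apply F[4]=-15.000 → step 5: x=-0.060, v=-1.213, θ₁=0.029, ω₁=1.302, θ₂=0.049, ω₂=0.236, θ₃=0.051, ω₃=0.040
apply F[5]=+0.683 → step 6: x=-0.084, v=-1.216, θ₁=0.055, ω₁=1.311, θ₂=0.054, ω₂=0.244, θ₃=0.052, ω₃=0.040
apply F[6]=+14.409 → step 7: x=-0.106, v=-1.003, θ₁=0.079, ω₁=1.077, θ₂=0.058, ω₂=0.234, θ₃=0.053, ω₃=0.038
apply F[7]=+15.000 → step 8: x=-0.124, v=-0.791, θ₁=0.098, ω₁=0.859, θ₂=0.063, ω₂=0.208, θ₃=0.054, ω₃=0.032
apply F[8]=+15.000 → step 9: x=-0.138, v=-0.586, θ₁=0.113, ω₁=0.664, θ₂=0.067, ω₂=0.170, θ₃=0.054, ω₃=0.022
apply F[9]=+15.000 → step 10: x=-0.148, v=-0.389, θ₁=0.125, ω₁=0.487, θ₂=0.070, ω₂=0.120, θ₃=0.055, ω₃=0.010
apply F[10]=+15.000 → step 11: x=-0.153, v=-0.197, θ₁=0.133, ω₁=0.323, θ₂=0.071, ω₂=0.063, θ₃=0.055, ω₃=-0.004
apply F[11]=+15.000 → step 12: x=-0.155, v=-0.008, θ₁=0.138, ω₁=0.169, θ₂=0.072, ω₂=0.000, θ₃=0.054, ω₃=-0.020
apply F[12]=+15.000 → step 13: x=-0.154, v=0.180, θ₁=0.140, ω₁=0.020, θ₂=0.071, ω₂=-0.067, θ₃=0.054, ω₃=-0.036
apply F[13]=+15.000 → step 14: x=-0.148, v=0.367, θ₁=0.139, ω₁=-0.127, θ₂=0.069, ω₂=-0.135, θ₃=0.053, ω₃=-0.051
apply F[14]=+15.000 → step 15: x=-0.139, v=0.555, θ₁=0.135, ω₁=-0.277, θ₂=0.066, ω₂=-0.205, θ₃=0.052, ω₃=-0.065
apply F[15]=+15.000 → step 16: x=-0.126, v=0.747, θ₁=0.128, ω₁=-0.433, θ₂=0.061, ω₂=-0.273, θ₃=0.050, ω₃=-0.076
apply F[16]=+15.000 → step 17: x=-0.109, v=0.943, θ₁=0.117, ω₁=-0.600, θ₂=0.055, ω₂=-0.337, θ₃=0.049, ω₃=-0.084
apply F[17]=+15.000 → step 18: x=-0.088, v=1.145, θ₁=0.104, ω₁=-0.781, θ₂=0.048, ω₂=-0.397, θ₃=0.047, ω₃=-0.087
apply F[18]=+15.000 → step 19: x=-0.063, v=1.355, θ₁=0.086, ω₁=-0.981, θ₂=0.039, ω₂=-0.448, θ₃=0.045, ω₃=-0.085
apply F[19]=+15.000 → step 20: x=-0.034, v=1.574, θ₁=0.064, ω₁=-1.205, θ₂=0.030, ω₂=-0.489, θ₃=0.044, ω₃=-0.077
apply F[20]=+15.000 → step 21: x=-0.000, v=1.804, θ₁=0.038, ω₁=-1.456, θ₂=0.020, ω₂=-0.517, θ₃=0.042, ω₃=-0.064
apply F[21]=+15.000 → step 22: x=0.038, v=2.044, θ₁=0.006, ω₁=-1.738, θ₂=0.009, ω₂=-0.530, θ₃=0.041, ω₃=-0.047
apply F[22]=+15.000 → step 23: x=0.082, v=2.296, θ₁=-0.032, ω₁=-2.049, θ₂=-0.001, ω₂=-0.526, θ₃=0.040, ω₃=-0.027
apply F[23]=+15.000 → step 24: x=0.130, v=2.554, θ₁=-0.076, ω₁=-2.385, θ₂=-0.012, ω₂=-0.511, θ₃=0.040, ω₃=-0.009
apply F[24]=+15.000 → step 25: x=0.184, v=2.813, θ₁=-0.128, ω₁=-2.732, θ₂=-0.022, ω₂=-0.493, θ₃=0.040, ω₃=0.004
apply F[25]=+15.000 → step 26: x=0.242, v=3.064, θ₁=-0.186, ω₁=-3.072, θ₂=-0.031, ω₂=-0.487, θ₃=0.040, ω₃=0.007
apply F[26]=+15.000 → step 27: x=0.306, v=3.298, θ₁=-0.250, ω₁=-3.381, θ₂=-0.041, ω₂=-0.512, θ₃=0.040, ω₃=-0.003
apply F[27]=+11.170 → step 28: x=0.374, v=3.453, θ₁=-0.320, ω₁=-3.591, θ₂=-0.052, ω₂=-0.567, θ₃=0.040, ω₃=-0.022
max |θ₁| = 0.320 ≤ 0.387 over all 29 states.

Answer: never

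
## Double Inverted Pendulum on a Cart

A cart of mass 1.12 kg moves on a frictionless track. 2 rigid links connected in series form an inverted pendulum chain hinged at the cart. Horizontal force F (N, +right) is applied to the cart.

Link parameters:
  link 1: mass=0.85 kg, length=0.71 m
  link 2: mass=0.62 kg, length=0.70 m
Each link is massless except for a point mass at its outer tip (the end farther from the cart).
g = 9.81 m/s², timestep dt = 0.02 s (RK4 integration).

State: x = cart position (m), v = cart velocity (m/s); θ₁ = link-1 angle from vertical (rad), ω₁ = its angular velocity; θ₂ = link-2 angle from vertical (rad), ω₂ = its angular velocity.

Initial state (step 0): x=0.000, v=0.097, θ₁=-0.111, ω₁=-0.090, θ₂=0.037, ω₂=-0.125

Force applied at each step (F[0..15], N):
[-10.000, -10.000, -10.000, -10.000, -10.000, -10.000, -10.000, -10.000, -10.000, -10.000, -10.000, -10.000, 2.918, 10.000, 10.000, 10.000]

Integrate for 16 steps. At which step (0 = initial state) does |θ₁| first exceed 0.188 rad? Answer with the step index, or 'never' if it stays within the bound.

Answer: 14

Derivation:
apply F[0]=-10.000 → step 1: x=0.000, v=-0.051, θ₁=-0.111, ω₁=0.056, θ₂=0.035, ω₂=-0.049
apply F[1]=-10.000 → step 2: x=-0.002, v=-0.200, θ₁=-0.109, ω₁=0.203, θ₂=0.035, ω₂=0.025
apply F[2]=-10.000 → step 3: x=-0.008, v=-0.350, θ₁=-0.103, ω₁=0.353, θ₂=0.036, ω₂=0.097
apply F[3]=-10.000 → step 4: x=-0.016, v=-0.501, θ₁=-0.095, ω₁=0.511, θ₂=0.039, ω₂=0.166
apply F[4]=-10.000 → step 5: x=-0.028, v=-0.657, θ₁=-0.083, ω₁=0.677, θ₂=0.043, ω₂=0.230
apply F[5]=-10.000 → step 6: x=-0.042, v=-0.816, θ₁=-0.067, ω₁=0.856, θ₂=0.048, ω₂=0.289
apply F[6]=-10.000 → step 7: x=-0.060, v=-0.980, θ₁=-0.048, ω₁=1.049, θ₂=0.054, ω₂=0.340
apply F[7]=-10.000 → step 8: x=-0.082, v=-1.149, θ₁=-0.025, ω₁=1.260, θ₂=0.062, ω₂=0.383
apply F[8]=-10.000 → step 9: x=-0.106, v=-1.325, θ₁=0.002, ω₁=1.491, θ₂=0.070, ω₂=0.415
apply F[9]=-10.000 → step 10: x=-0.135, v=-1.507, θ₁=0.034, ω₁=1.744, θ₂=0.078, ω₂=0.437
apply F[10]=-10.000 → step 11: x=-0.167, v=-1.695, θ₁=0.072, ω₁=2.018, θ₂=0.087, ω₂=0.447
apply F[11]=-10.000 → step 12: x=-0.202, v=-1.887, θ₁=0.115, ω₁=2.313, θ₂=0.096, ω₂=0.447
apply F[12]=+2.918 → step 13: x=-0.240, v=-1.857, θ₁=0.162, ω₁=2.314, θ₂=0.105, ω₂=0.435
apply F[13]=+10.000 → step 14: x=-0.276, v=-1.713, θ₁=0.206, ω₁=2.177, θ₂=0.113, ω₂=0.408
apply F[14]=+10.000 → step 15: x=-0.308, v=-1.581, θ₁=0.249, ω₁=2.075, θ₂=0.121, ω₂=0.366
apply F[15]=+10.000 → step 16: x=-0.339, v=-1.458, θ₁=0.290, ω₁=2.005, θ₂=0.128, ω₂=0.309
|θ₁| = 0.206 > 0.188 first at step 14.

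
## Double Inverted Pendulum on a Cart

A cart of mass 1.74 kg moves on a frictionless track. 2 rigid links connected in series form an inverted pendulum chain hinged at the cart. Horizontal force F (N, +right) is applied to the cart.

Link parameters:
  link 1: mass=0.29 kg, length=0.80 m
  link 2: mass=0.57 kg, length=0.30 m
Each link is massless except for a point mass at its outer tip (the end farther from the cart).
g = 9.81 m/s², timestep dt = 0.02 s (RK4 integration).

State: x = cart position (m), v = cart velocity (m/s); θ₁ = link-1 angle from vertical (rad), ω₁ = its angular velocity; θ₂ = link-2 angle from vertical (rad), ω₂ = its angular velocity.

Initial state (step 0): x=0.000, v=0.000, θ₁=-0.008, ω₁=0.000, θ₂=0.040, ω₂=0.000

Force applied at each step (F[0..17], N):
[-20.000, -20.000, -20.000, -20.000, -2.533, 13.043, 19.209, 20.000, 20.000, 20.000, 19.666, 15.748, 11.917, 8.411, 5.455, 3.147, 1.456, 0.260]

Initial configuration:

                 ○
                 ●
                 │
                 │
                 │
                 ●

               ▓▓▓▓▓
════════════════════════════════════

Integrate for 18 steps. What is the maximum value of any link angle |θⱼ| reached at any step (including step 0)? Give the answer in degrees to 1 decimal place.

Answer: 6.8°

Derivation:
apply F[0]=-20.000 → step 1: x=-0.002, v=-0.229, θ₁=-0.005, ω₁=0.262, θ₂=0.041, ω₂=0.092
apply F[1]=-20.000 → step 2: x=-0.009, v=-0.459, θ₁=0.003, ω₁=0.528, θ₂=0.044, ω₂=0.176
apply F[2]=-20.000 → step 3: x=-0.021, v=-0.690, θ₁=0.016, ω₁=0.801, θ₂=0.048, ω₂=0.244
apply F[3]=-20.000 → step 4: x=-0.037, v=-0.922, θ₁=0.035, ω₁=1.086, θ₂=0.053, ω₂=0.289
apply F[4]=-2.533 → step 5: x=-0.056, v=-0.955, θ₁=0.057, ω₁=1.134, θ₂=0.059, ω₂=0.308
apply F[5]=+13.043 → step 6: x=-0.073, v=-0.811, θ₁=0.078, ω₁=0.974, θ₂=0.065, ω₂=0.298
apply F[6]=+19.209 → step 7: x=-0.087, v=-0.599, θ₁=0.095, ω₁=0.740, θ₂=0.071, ω₂=0.261
apply F[7]=+20.000 → step 8: x=-0.097, v=-0.380, θ₁=0.107, ω₁=0.507, θ₂=0.076, ω₂=0.202
apply F[8]=+20.000 → step 9: x=-0.102, v=-0.162, θ₁=0.115, ω₁=0.282, θ₂=0.079, ω₂=0.129
apply F[9]=+20.000 → step 10: x=-0.104, v=0.056, θ₁=0.119, ω₁=0.061, θ₂=0.081, ω₂=0.048
apply F[10]=+19.666 → step 11: x=-0.100, v=0.269, θ₁=0.118, ω₁=-0.155, θ₂=0.081, ω₂=-0.034
apply F[11]=+15.748 → step 12: x=-0.093, v=0.438, θ₁=0.113, ω₁=-0.317, θ₂=0.079, ω₂=-0.108
apply F[12]=+11.917 → step 13: x=-0.083, v=0.564, θ₁=0.106, ω₁=-0.431, θ₂=0.077, ω₂=-0.172
apply F[13]=+8.411 → step 14: x=-0.071, v=0.650, θ₁=0.096, ω₁=-0.501, θ₂=0.073, ω₂=-0.224
apply F[14]=+5.455 → step 15: x=-0.058, v=0.704, θ₁=0.086, ω₁=-0.536, θ₂=0.068, ω₂=-0.265
apply F[15]=+3.147 → step 16: x=-0.043, v=0.733, θ₁=0.075, ω₁=-0.544, θ₂=0.062, ω₂=-0.294
apply F[16]=+1.456 → step 17: x=-0.028, v=0.743, θ₁=0.064, ω₁=-0.535, θ₂=0.056, ω₂=-0.314
apply F[17]=+0.260 → step 18: x=-0.014, v=0.740, θ₁=0.054, ω₁=-0.514, θ₂=0.050, ω₂=-0.326
Max |angle| over trajectory = 0.119 rad = 6.8°.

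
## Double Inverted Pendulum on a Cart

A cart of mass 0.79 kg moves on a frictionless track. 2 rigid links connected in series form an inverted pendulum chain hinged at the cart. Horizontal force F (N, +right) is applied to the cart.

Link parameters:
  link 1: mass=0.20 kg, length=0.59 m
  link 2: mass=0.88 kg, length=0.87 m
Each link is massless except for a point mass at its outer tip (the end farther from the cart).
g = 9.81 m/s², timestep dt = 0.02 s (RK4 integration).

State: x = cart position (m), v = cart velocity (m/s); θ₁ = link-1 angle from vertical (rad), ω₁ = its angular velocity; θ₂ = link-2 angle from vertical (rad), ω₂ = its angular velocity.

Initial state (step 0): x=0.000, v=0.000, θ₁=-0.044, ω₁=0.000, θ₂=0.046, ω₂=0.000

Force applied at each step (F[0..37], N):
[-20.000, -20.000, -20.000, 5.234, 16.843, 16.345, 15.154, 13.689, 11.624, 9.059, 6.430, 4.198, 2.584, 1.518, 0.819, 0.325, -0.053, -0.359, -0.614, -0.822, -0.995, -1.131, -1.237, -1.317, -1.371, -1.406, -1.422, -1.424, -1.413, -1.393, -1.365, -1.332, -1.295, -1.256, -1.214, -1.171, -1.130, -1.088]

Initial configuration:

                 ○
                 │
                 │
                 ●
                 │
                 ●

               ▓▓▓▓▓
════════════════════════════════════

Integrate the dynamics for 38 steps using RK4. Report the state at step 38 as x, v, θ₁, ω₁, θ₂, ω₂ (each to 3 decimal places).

apply F[0]=-20.000 → step 1: x=-0.005, v=-0.494, θ₁=-0.037, ω₁=0.688, θ₂=0.047, ω₂=0.113
apply F[1]=-20.000 → step 2: x=-0.020, v=-0.993, θ₁=-0.016, ω₁=1.415, θ₂=0.050, ω₂=0.204
apply F[2]=-20.000 → step 3: x=-0.045, v=-1.500, θ₁=0.020, ω₁=2.212, θ₂=0.055, ω₂=0.255
apply F[3]=+5.234 → step 4: x=-0.073, v=-1.376, θ₁=0.062, ω₁=1.998, θ₂=0.060, ω₂=0.270
apply F[4]=+16.843 → step 5: x=-0.097, v=-0.970, θ₁=0.095, ω₁=1.365, θ₂=0.066, ω₂=0.249
apply F[5]=+16.345 → step 6: x=-0.112, v=-0.589, θ₁=0.117, ω₁=0.821, θ₂=0.070, ω₂=0.196
apply F[6]=+15.154 → step 7: x=-0.121, v=-0.244, θ₁=0.129, ω₁=0.371, θ₂=0.073, ω₂=0.122
apply F[7]=+13.689 → step 8: x=-0.123, v=0.061, θ₁=0.133, ω₁=0.000, θ₂=0.075, ω₂=0.040
apply F[8]=+11.624 → step 9: x=-0.119, v=0.315, θ₁=0.130, ω₁=-0.288, θ₂=0.075, ω₂=-0.039
apply F[9]=+9.059 → step 10: x=-0.111, v=0.508, θ₁=0.122, ω₁=-0.486, θ₂=0.073, ω₂=-0.109
apply F[10]=+6.430 → step 11: x=-0.099, v=0.638, θ₁=0.111, ω₁=-0.598, θ₂=0.071, ω₂=-0.165
apply F[11]=+4.198 → step 12: x=-0.086, v=0.716, θ₁=0.099, ω₁=-0.642, θ₂=0.067, ω₂=-0.210
apply F[12]=+2.584 → step 13: x=-0.071, v=0.757, θ₁=0.086, ω₁=-0.640, θ₂=0.062, ω₂=-0.243
apply F[13]=+1.518 → step 14: x=-0.056, v=0.774, θ₁=0.074, ω₁=-0.614, θ₂=0.057, ω₂=-0.267
apply F[14]=+0.819 → step 15: x=-0.040, v=0.778, θ₁=0.062, ω₁=-0.579, θ₂=0.052, ω₂=-0.283
apply F[15]=+0.325 → step 16: x=-0.025, v=0.771, θ₁=0.051, ω₁=-0.539, θ₂=0.046, ω₂=-0.291
apply F[16]=-0.053 → step 17: x=-0.009, v=0.758, θ₁=0.040, ω₁=-0.498, θ₂=0.040, ω₂=-0.294
apply F[17]=-0.359 → step 18: x=0.006, v=0.740, θ₁=0.031, ω₁=-0.457, θ₂=0.034, ω₂=-0.292
apply F[18]=-0.614 → step 19: x=0.020, v=0.717, θ₁=0.022, ω₁=-0.418, θ₂=0.028, ω₂=-0.286
apply F[19]=-0.822 → step 20: x=0.034, v=0.692, θ₁=0.014, ω₁=-0.379, θ₂=0.023, ω₂=-0.277
apply F[20]=-0.995 → step 21: x=0.048, v=0.664, θ₁=0.007, ω₁=-0.342, θ₂=0.017, ω₂=-0.266
apply F[21]=-1.131 → step 22: x=0.061, v=0.634, θ₁=0.000, ω₁=-0.307, θ₂=0.012, ω₂=-0.252
apply F[22]=-1.237 → step 23: x=0.073, v=0.603, θ₁=-0.005, ω₁=-0.273, θ₂=0.007, ω₂=-0.238
apply F[23]=-1.317 → step 24: x=0.085, v=0.572, θ₁=-0.011, ω₁=-0.242, θ₂=0.003, ω₂=-0.222
apply F[24]=-1.371 → step 25: x=0.096, v=0.541, θ₁=-0.015, ω₁=-0.213, θ₂=-0.002, ω₂=-0.206
apply F[25]=-1.406 → step 26: x=0.107, v=0.510, θ₁=-0.019, ω₁=-0.185, θ₂=-0.006, ω₂=-0.189
apply F[26]=-1.422 → step 27: x=0.116, v=0.479, θ₁=-0.022, ω₁=-0.160, θ₂=-0.009, ω₂=-0.173
apply F[27]=-1.424 → step 28: x=0.126, v=0.450, θ₁=-0.025, ω₁=-0.137, θ₂=-0.012, ω₂=-0.157
apply F[28]=-1.413 → step 29: x=0.134, v=0.421, θ₁=-0.028, ω₁=-0.116, θ₂=-0.015, ω₂=-0.142
apply F[29]=-1.393 → step 30: x=0.143, v=0.394, θ₁=-0.030, ω₁=-0.098, θ₂=-0.018, ω₂=-0.127
apply F[30]=-1.365 → step 31: x=0.150, v=0.368, θ₁=-0.032, ω₁=-0.081, θ₂=-0.021, ω₂=-0.112
apply F[31]=-1.332 → step 32: x=0.157, v=0.343, θ₁=-0.033, ω₁=-0.065, θ₂=-0.023, ω₂=-0.099
apply F[32]=-1.295 → step 33: x=0.164, v=0.319, θ₁=-0.035, ω₁=-0.052, θ₂=-0.025, ω₂=-0.086
apply F[33]=-1.256 → step 34: x=0.170, v=0.297, θ₁=-0.035, ω₁=-0.040, θ₂=-0.026, ω₂=-0.074
apply F[34]=-1.214 → step 35: x=0.176, v=0.276, θ₁=-0.036, ω₁=-0.029, θ₂=-0.027, ω₂=-0.063
apply F[35]=-1.171 → step 36: x=0.181, v=0.256, θ₁=-0.037, ω₁=-0.020, θ₂=-0.029, ω₂=-0.053
apply F[36]=-1.130 → step 37: x=0.186, v=0.237, θ₁=-0.037, ω₁=-0.012, θ₂=-0.030, ω₂=-0.044
apply F[37]=-1.088 → step 38: x=0.191, v=0.219, θ₁=-0.037, ω₁=-0.004, θ₂=-0.030, ω₂=-0.035

Answer: x=0.191, v=0.219, θ₁=-0.037, ω₁=-0.004, θ₂=-0.030, ω₂=-0.035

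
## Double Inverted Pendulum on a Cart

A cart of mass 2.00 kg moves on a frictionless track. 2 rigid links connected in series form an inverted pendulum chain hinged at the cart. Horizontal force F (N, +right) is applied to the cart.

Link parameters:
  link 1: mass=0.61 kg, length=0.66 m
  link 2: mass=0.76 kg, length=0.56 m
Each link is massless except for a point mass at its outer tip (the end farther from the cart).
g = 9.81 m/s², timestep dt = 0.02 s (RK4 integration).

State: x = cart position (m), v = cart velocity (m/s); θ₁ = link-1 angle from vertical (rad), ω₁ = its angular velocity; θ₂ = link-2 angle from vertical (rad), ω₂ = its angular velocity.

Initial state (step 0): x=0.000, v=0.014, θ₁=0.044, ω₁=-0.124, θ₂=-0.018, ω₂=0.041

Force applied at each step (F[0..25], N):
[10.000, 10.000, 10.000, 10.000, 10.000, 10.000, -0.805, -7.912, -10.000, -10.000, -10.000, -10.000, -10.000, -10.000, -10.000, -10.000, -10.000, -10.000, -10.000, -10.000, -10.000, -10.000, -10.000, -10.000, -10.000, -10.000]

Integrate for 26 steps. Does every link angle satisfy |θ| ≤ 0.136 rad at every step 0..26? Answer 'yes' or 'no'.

Answer: yes

Derivation:
apply F[0]=+10.000 → step 1: x=0.001, v=0.108, θ₁=0.040, ω₁=-0.232, θ₂=-0.018, ω₂=-0.007
apply F[1]=+10.000 → step 2: x=0.004, v=0.203, θ₁=0.035, ω₁=-0.343, θ₂=-0.018, ω₂=-0.051
apply F[2]=+10.000 → step 3: x=0.009, v=0.299, θ₁=0.027, ω₁=-0.461, θ₂=-0.020, ω₂=-0.090
apply F[3]=+10.000 → step 4: x=0.016, v=0.396, θ₁=0.016, ω₁=-0.586, θ₂=-0.022, ω₂=-0.123
apply F[4]=+10.000 → step 5: x=0.025, v=0.495, θ₁=0.003, ω₁=-0.721, θ₂=-0.025, ω₂=-0.149
apply F[5]=+10.000 → step 6: x=0.036, v=0.595, θ₁=-0.013, ω₁=-0.867, θ₂=-0.028, ω₂=-0.165
apply F[6]=-0.805 → step 7: x=0.048, v=0.590, θ₁=-0.030, ω₁=-0.862, θ₂=-0.031, ω₂=-0.171
apply F[7]=-7.912 → step 8: x=0.059, v=0.516, θ₁=-0.046, ω₁=-0.763, θ₂=-0.034, ω₂=-0.167
apply F[8]=-10.000 → step 9: x=0.068, v=0.423, θ₁=-0.060, ω₁=-0.645, θ₂=-0.038, ω₂=-0.153
apply F[9]=-10.000 → step 10: x=0.076, v=0.332, θ₁=-0.072, ω₁=-0.537, θ₂=-0.041, ω₂=-0.132
apply F[10]=-10.000 → step 11: x=0.082, v=0.242, θ₁=-0.082, ω₁=-0.438, θ₂=-0.043, ω₂=-0.104
apply F[11]=-10.000 → step 12: x=0.086, v=0.154, θ₁=-0.090, ω₁=-0.346, θ₂=-0.045, ω₂=-0.070
apply F[12]=-10.000 → step 13: x=0.088, v=0.067, θ₁=-0.096, ω₁=-0.260, θ₂=-0.046, ω₂=-0.031
apply F[13]=-10.000 → step 14: x=0.088, v=-0.019, θ₁=-0.100, ω₁=-0.179, θ₂=-0.046, ω₂=0.011
apply F[14]=-10.000 → step 15: x=0.087, v=-0.105, θ₁=-0.103, ω₁=-0.101, θ₂=-0.045, ω₂=0.057
apply F[15]=-10.000 → step 16: x=0.084, v=-0.191, θ₁=-0.104, ω₁=-0.025, θ₂=-0.044, ω₂=0.105
apply F[16]=-10.000 → step 17: x=0.079, v=-0.277, θ₁=-0.104, ω₁=0.049, θ₂=-0.041, ω₂=0.155
apply F[17]=-10.000 → step 18: x=0.073, v=-0.362, θ₁=-0.102, ω₁=0.124, θ₂=-0.037, ω₂=0.207
apply F[18]=-10.000 → step 19: x=0.065, v=-0.448, θ₁=-0.099, ω₁=0.199, θ₂=-0.033, ω₂=0.260
apply F[19]=-10.000 → step 20: x=0.055, v=-0.535, θ₁=-0.094, ω₁=0.276, θ₂=-0.027, ω₂=0.313
apply F[20]=-10.000 → step 21: x=0.044, v=-0.623, θ₁=-0.088, ω₁=0.355, θ₂=-0.020, ω₂=0.368
apply F[21]=-10.000 → step 22: x=0.030, v=-0.711, θ₁=-0.080, ω₁=0.439, θ₂=-0.012, ω₂=0.421
apply F[22]=-10.000 → step 23: x=0.015, v=-0.801, θ₁=-0.070, ω₁=0.527, θ₂=-0.003, ω₂=0.475
apply F[23]=-10.000 → step 24: x=-0.002, v=-0.892, θ₁=-0.059, ω₁=0.622, θ₂=0.007, ω₂=0.526
apply F[24]=-10.000 → step 25: x=-0.021, v=-0.986, θ₁=-0.045, ω₁=0.725, θ₂=0.018, ω₂=0.576
apply F[25]=-10.000 → step 26: x=-0.041, v=-1.081, θ₁=-0.030, ω₁=0.836, θ₂=0.030, ω₂=0.622
Max |angle| over trajectory = 0.104 rad; bound = 0.136 → within bound.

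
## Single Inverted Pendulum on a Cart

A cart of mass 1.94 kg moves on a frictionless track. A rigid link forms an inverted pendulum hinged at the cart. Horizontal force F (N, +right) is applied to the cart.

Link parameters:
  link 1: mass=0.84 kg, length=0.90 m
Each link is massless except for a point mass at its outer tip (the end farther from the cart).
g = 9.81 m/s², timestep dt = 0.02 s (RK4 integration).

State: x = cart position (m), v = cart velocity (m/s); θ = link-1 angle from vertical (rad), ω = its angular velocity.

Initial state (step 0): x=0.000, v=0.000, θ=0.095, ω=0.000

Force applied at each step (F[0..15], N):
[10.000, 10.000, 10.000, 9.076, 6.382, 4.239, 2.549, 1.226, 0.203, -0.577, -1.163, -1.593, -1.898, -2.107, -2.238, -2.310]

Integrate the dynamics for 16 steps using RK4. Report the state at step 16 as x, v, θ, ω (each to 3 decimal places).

Answer: x=0.123, v=0.363, θ=-0.003, ω=-0.228

Derivation:
apply F[0]=+10.000 → step 1: x=0.001, v=0.095, θ=0.094, ω=-0.084
apply F[1]=+10.000 → step 2: x=0.004, v=0.190, θ=0.092, ω=-0.169
apply F[2]=+10.000 → step 3: x=0.009, v=0.285, θ=0.087, ω=-0.255
apply F[3]=+9.076 → step 4: x=0.015, v=0.371, θ=0.082, ω=-0.332
apply F[4]=+6.382 → step 5: x=0.023, v=0.430, θ=0.074, ω=-0.380
apply F[5]=+4.239 → step 6: x=0.032, v=0.468, θ=0.067, ω=-0.407
apply F[6]=+2.549 → step 7: x=0.042, v=0.489, θ=0.058, ω=-0.416
apply F[7]=+1.226 → step 8: x=0.052, v=0.497, θ=0.050, ω=-0.414
apply F[8]=+0.203 → step 9: x=0.061, v=0.495, θ=0.042, ω=-0.402
apply F[9]=-0.577 → step 10: x=0.071, v=0.486, θ=0.034, ω=-0.383
apply F[10]=-1.163 → step 11: x=0.081, v=0.472, θ=0.027, ω=-0.361
apply F[11]=-1.593 → step 12: x=0.090, v=0.453, θ=0.020, ω=-0.335
apply F[12]=-1.898 → step 13: x=0.099, v=0.432, θ=0.013, ω=-0.308
apply F[13]=-2.107 → step 14: x=0.107, v=0.410, θ=0.007, ω=-0.281
apply F[14]=-2.238 → step 15: x=0.115, v=0.386, θ=0.002, ω=-0.254
apply F[15]=-2.310 → step 16: x=0.123, v=0.363, θ=-0.003, ω=-0.228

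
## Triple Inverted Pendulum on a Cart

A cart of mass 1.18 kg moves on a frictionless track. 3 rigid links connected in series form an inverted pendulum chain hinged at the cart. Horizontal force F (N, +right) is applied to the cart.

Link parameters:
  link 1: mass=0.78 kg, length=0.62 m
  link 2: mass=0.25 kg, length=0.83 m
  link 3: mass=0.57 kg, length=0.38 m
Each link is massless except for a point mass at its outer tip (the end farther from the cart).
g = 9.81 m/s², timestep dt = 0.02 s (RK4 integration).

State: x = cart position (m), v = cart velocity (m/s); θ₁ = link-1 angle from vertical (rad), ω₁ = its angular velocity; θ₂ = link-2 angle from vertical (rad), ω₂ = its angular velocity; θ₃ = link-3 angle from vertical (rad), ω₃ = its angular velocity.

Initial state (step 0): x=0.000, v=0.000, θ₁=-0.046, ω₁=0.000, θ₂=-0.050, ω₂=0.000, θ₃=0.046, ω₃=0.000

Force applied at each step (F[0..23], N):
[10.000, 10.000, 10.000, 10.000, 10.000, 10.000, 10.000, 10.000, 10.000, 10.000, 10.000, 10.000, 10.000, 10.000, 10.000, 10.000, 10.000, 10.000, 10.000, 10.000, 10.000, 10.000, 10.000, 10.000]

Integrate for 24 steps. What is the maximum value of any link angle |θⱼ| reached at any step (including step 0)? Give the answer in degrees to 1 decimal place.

Answer: 103.3°

Derivation:
apply F[0]=+10.000 → step 1: x=0.002, v=0.181, θ₁=-0.049, ω₁=-0.306, θ₂=-0.050, ω₂=-0.050, θ₃=0.048, ω₃=0.153
apply F[1]=+10.000 → step 2: x=0.007, v=0.364, θ₁=-0.058, ω₁=-0.617, θ₂=-0.052, ω₂=-0.098, θ₃=0.052, ω₃=0.308
apply F[2]=+10.000 → step 3: x=0.016, v=0.549, θ₁=-0.074, ω₁=-0.939, θ₂=-0.054, ω₂=-0.143, θ₃=0.060, ω₃=0.468
apply F[3]=+10.000 → step 4: x=0.029, v=0.736, θ₁=-0.096, ω₁=-1.275, θ₂=-0.058, ω₂=-0.183, θ₃=0.071, ω₃=0.631
apply F[4]=+10.000 → step 5: x=0.046, v=0.927, θ₁=-0.125, ω₁=-1.627, θ₂=-0.062, ω₂=-0.217, θ₃=0.085, ω₃=0.794
apply F[5]=+10.000 → step 6: x=0.066, v=1.120, θ₁=-0.161, ω₁=-1.994, θ₂=-0.066, ω₂=-0.241, θ₃=0.103, ω₃=0.948
apply F[6]=+10.000 → step 7: x=0.091, v=1.311, θ₁=-0.205, ω₁=-2.372, θ₂=-0.071, ω₂=-0.256, θ₃=0.123, ω₃=1.079
apply F[7]=+10.000 → step 8: x=0.119, v=1.499, θ₁=-0.256, ω₁=-2.752, θ₂=-0.076, ω₂=-0.260, θ₃=0.145, ω₃=1.171
apply F[8]=+10.000 → step 9: x=0.151, v=1.677, θ₁=-0.315, ω₁=-3.123, θ₂=-0.082, ω₂=-0.258, θ₃=0.169, ω₃=1.208
apply F[9]=+10.000 → step 10: x=0.186, v=1.842, θ₁=-0.381, ω₁=-3.476, θ₂=-0.087, ω₂=-0.253, θ₃=0.193, ω₃=1.180
apply F[10]=+10.000 → step 11: x=0.224, v=1.990, θ₁=-0.454, ω₁=-3.800, θ₂=-0.092, ω₂=-0.254, θ₃=0.216, ω₃=1.084
apply F[11]=+10.000 → step 12: x=0.265, v=2.116, θ₁=-0.533, ω₁=-4.092, θ₂=-0.097, ω₂=-0.268, θ₃=0.236, ω₃=0.927
apply F[12]=+10.000 → step 13: x=0.309, v=2.221, θ₁=-0.617, ω₁=-4.350, θ₂=-0.103, ω₂=-0.304, θ₃=0.253, ω₃=0.719
apply F[13]=+10.000 → step 14: x=0.354, v=2.304, θ₁=-0.706, ω₁=-4.579, θ₂=-0.109, ω₂=-0.367, θ₃=0.265, ω₃=0.475
apply F[14]=+10.000 → step 15: x=0.401, v=2.365, θ₁=-0.800, ω₁=-4.783, θ₂=-0.118, ω₂=-0.461, θ₃=0.272, ω₃=0.209
apply F[15]=+10.000 → step 16: x=0.448, v=2.405, θ₁=-0.898, ω₁=-4.970, θ₂=-0.128, ω₂=-0.588, θ₃=0.273, ω₃=-0.069
apply F[16]=+10.000 → step 17: x=0.497, v=2.425, θ₁=-0.999, ω₁=-5.144, θ₂=-0.141, ω₂=-0.749, θ₃=0.269, ω₃=-0.350
apply F[17]=+10.000 → step 18: x=0.545, v=2.425, θ₁=-1.103, ω₁=-5.311, θ₂=-0.158, ω₂=-0.945, θ₃=0.259, ω₃=-0.631
apply F[18]=+10.000 → step 19: x=0.594, v=2.407, θ₁=-1.211, ω₁=-5.477, θ₂=-0.179, ω₂=-1.175, θ₃=0.244, ω₃=-0.910
apply F[19]=+10.000 → step 20: x=0.641, v=2.369, θ₁=-1.322, ω₁=-5.645, θ₂=-0.205, ω₂=-1.440, θ₃=0.223, ω₃=-1.187
apply F[20]=+10.000 → step 21: x=0.688, v=2.313, θ₁=-1.437, ω₁=-5.819, θ₂=-0.237, ω₂=-1.738, θ₃=0.196, ω₃=-1.465
apply F[21]=+10.000 → step 22: x=0.734, v=2.239, θ₁=-1.555, ω₁=-6.000, θ₂=-0.275, ω₂=-2.071, θ₃=0.164, ω₃=-1.751
apply F[22]=+10.000 → step 23: x=0.778, v=2.146, θ₁=-1.677, ω₁=-6.189, θ₂=-0.320, ω₂=-2.439, θ₃=0.126, ω₃=-2.052
apply F[23]=+10.000 → step 24: x=0.819, v=2.035, θ₁=-1.803, ω₁=-6.387, θ₂=-0.373, ω₂=-2.842, θ₃=0.082, ω₃=-2.376
Max |angle| over trajectory = 1.803 rad = 103.3°.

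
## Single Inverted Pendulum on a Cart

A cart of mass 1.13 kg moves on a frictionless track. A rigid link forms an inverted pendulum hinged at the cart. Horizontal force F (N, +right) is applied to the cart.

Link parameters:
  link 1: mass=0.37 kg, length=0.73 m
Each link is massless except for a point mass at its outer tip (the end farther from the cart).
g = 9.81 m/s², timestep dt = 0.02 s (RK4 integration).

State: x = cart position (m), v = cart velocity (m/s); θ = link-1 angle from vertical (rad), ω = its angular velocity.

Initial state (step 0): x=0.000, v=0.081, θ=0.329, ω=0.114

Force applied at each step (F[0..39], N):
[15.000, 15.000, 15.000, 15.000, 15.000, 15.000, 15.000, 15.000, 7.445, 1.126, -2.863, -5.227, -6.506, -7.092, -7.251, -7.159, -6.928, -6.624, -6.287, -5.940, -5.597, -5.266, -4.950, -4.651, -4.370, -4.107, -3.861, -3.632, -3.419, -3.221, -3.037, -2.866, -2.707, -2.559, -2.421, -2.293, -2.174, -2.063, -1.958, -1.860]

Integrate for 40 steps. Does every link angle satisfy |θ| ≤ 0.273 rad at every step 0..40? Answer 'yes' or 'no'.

apply F[0]=+15.000 → step 1: x=0.004, v=0.319, θ=0.329, ω=-0.107
apply F[1]=+15.000 → step 2: x=0.013, v=0.557, θ=0.325, ω=-0.329
apply F[2]=+15.000 → step 3: x=0.026, v=0.795, θ=0.316, ω=-0.555
apply F[3]=+15.000 → step 4: x=0.045, v=1.036, θ=0.302, ω=-0.787
apply F[4]=+15.000 → step 5: x=0.068, v=1.278, θ=0.284, ω=-1.026
apply F[5]=+15.000 → step 6: x=0.096, v=1.522, θ=0.261, ω=-1.277
apply F[6]=+15.000 → step 7: x=0.129, v=1.770, θ=0.233, ω=-1.540
apply F[7]=+15.000 → step 8: x=0.167, v=2.021, θ=0.200, ω=-1.818
apply F[8]=+7.445 → step 9: x=0.208, v=2.143, θ=0.162, ω=-1.934
apply F[9]=+1.126 → step 10: x=0.251, v=2.157, θ=0.124, ω=-1.913
apply F[10]=-2.863 → step 11: x=0.294, v=2.101, θ=0.086, ω=-1.810
apply F[11]=-5.227 → step 12: x=0.335, v=2.005, θ=0.052, ω=-1.660
apply F[12]=-6.506 → step 13: x=0.374, v=1.888, θ=0.020, ω=-1.491
apply F[13]=-7.092 → step 14: x=0.410, v=1.763, θ=-0.008, ω=-1.317
apply F[14]=-7.251 → step 15: x=0.444, v=1.635, θ=-0.032, ω=-1.148
apply F[15]=-7.159 → step 16: x=0.476, v=1.511, θ=-0.054, ω=-0.990
apply F[16]=-6.928 → step 17: x=0.505, v=1.393, θ=-0.072, ω=-0.845
apply F[17]=-6.624 → step 18: x=0.531, v=1.281, θ=-0.088, ω=-0.713
apply F[18]=-6.287 → step 19: x=0.556, v=1.175, θ=-0.101, ω=-0.595
apply F[19]=-5.940 → step 20: x=0.579, v=1.077, θ=-0.112, ω=-0.490
apply F[20]=-5.597 → step 21: x=0.599, v=0.986, θ=-0.120, ω=-0.397
apply F[21]=-5.266 → step 22: x=0.618, v=0.901, θ=-0.128, ω=-0.314
apply F[22]=-4.950 → step 23: x=0.635, v=0.822, θ=-0.133, ω=-0.242
apply F[23]=-4.651 → step 24: x=0.651, v=0.749, θ=-0.137, ω=-0.179
apply F[24]=-4.370 → step 25: x=0.665, v=0.681, θ=-0.140, ω=-0.124
apply F[25]=-4.107 → step 26: x=0.678, v=0.617, θ=-0.142, ω=-0.076
apply F[26]=-3.861 → step 27: x=0.690, v=0.558, θ=-0.143, ω=-0.034
apply F[27]=-3.632 → step 28: x=0.701, v=0.504, θ=-0.144, ω=0.002
apply F[28]=-3.419 → step 29: x=0.710, v=0.453, θ=-0.143, ω=0.033
apply F[29]=-3.221 → step 30: x=0.719, v=0.405, θ=-0.142, ω=0.059
apply F[30]=-3.037 → step 31: x=0.726, v=0.360, θ=-0.141, ω=0.081
apply F[31]=-2.866 → step 32: x=0.733, v=0.319, θ=-0.139, ω=0.100
apply F[32]=-2.707 → step 33: x=0.739, v=0.280, θ=-0.137, ω=0.116
apply F[33]=-2.559 → step 34: x=0.744, v=0.243, θ=-0.135, ω=0.129
apply F[34]=-2.421 → step 35: x=0.749, v=0.209, θ=-0.132, ω=0.140
apply F[35]=-2.293 → step 36: x=0.753, v=0.177, θ=-0.129, ω=0.148
apply F[36]=-2.174 → step 37: x=0.756, v=0.147, θ=-0.126, ω=0.155
apply F[37]=-2.063 → step 38: x=0.759, v=0.118, θ=-0.123, ω=0.160
apply F[38]=-1.958 → step 39: x=0.761, v=0.092, θ=-0.120, ω=0.164
apply F[39]=-1.860 → step 40: x=0.762, v=0.066, θ=-0.116, ω=0.167
Max |angle| over trajectory = 0.329 rad; bound = 0.273 → exceeded.

Answer: no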